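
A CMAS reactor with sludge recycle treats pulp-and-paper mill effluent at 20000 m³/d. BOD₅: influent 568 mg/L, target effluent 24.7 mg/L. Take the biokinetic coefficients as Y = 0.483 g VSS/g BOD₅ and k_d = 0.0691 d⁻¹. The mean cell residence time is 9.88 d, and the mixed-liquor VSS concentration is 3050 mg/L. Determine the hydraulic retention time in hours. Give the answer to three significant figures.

Steady-state biomass mass balance: V·X·(1 + k_d·θ_c) = Y·Q·(S₀ − S)·θ_c, so V = 0.483 × 20000 × (568 − 24.7) × 9.88 / [3050 × (1 + 0.0691 × 9.88)] = 5.19×10^7 / 5132 = 10103 m³.
Hydraulic retention time τ = V/Q = 10103 / 20000 = 0.5052 d = 12.12 h.

τ ≈ 12.1 h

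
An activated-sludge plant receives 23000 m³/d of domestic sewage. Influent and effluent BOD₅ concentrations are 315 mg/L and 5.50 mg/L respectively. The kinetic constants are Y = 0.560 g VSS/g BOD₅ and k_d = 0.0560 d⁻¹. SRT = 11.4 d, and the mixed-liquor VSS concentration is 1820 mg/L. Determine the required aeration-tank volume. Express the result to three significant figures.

Steady-state biomass mass balance: V·X·(1 + k_d·θ_c) = Y·Q·(S₀ − S)·θ_c, so V = 0.560 × 23000 × (315 − 5.50) × 11.4 / [1820 × (1 + 0.0560 × 11.4)] = 4.54×10^7 / 2982 = 15240 m³.

V ≈ 15200 m³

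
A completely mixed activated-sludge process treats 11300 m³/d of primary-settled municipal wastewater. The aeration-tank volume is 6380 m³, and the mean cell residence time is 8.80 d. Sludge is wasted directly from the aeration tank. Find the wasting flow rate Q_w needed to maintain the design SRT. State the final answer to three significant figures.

Q_w ≈ 725 m³/d

Wasting from the aeration tank: Q_w = V / θ_c = 6380 / 8.80 = 725.0 m³/d.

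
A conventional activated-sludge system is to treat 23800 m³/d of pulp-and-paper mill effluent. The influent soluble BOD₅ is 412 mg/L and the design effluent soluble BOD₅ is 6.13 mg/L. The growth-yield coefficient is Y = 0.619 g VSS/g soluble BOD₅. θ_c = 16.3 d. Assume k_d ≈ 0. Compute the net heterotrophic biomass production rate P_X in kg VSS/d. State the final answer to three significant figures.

P_X ≈ 5980 kg VSS/d

No decay correction is needed, so Y_obs = Y = 0.619.
Substrate removed = Q·(S₀ − S) = 23800 m³/d × (412 − 6.13) g/m³ = 9.66×10^6 g/d = 9660 kg/d.
Biomass produced: P_X = Y_obs·Q·ΔS = 0.6190 × 9660 ≈ 5979 kg VSS/d.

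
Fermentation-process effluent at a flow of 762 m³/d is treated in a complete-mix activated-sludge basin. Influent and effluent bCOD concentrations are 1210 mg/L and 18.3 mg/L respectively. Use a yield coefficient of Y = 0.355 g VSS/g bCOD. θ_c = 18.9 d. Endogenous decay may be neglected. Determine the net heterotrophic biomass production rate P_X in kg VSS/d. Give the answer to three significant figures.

P_X ≈ 322 kg VSS/d

With endogenous decay neglected, the observed yield equals the true yield: Y_obs = Y = 0.355 g VSS/g bCOD.
Mass of bCOD removed per day: Q(S₀ − S) = 762 × 1192 g/m³ = 908.1 kg/d.
So the net sludge growth is P_X = 0.3550 × 908.1 = 322.4 kg VSS/d.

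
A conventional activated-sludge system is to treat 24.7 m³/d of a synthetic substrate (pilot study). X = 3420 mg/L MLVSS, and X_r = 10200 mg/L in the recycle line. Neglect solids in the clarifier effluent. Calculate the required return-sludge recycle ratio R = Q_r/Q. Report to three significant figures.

R ≈ 0.504

Mass balance around the secondary clarifier (neglecting effluent solids): R = X / (X_r − X) = 3420 / (10200 − 3420) = 0.5044.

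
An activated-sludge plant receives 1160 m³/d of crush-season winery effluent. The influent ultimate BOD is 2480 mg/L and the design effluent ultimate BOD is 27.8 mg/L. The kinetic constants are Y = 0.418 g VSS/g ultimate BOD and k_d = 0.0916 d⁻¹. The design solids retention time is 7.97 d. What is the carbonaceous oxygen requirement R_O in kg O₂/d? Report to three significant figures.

R_O ≈ 1870 kg O₂/d

Observed yield with endogenous decay: Y_obs = Y / (1 + k_d·θ_c) = 0.418 / (1 + 0.0916 × 7.97) = 0.418 / 1.730 = 0.2416 g VSS/g ultimate BOD.
Q·(S₀ − S) = 1160 × (2480 − 27.8) × 10⁻³ = 2845 kg/d removed.
P_X = Y_obs·Q·(S₀ − S) = 0.2416 × 2845 = 687.3 kg VSS/d.
Carbonaceous O₂ demand = substrate oxidised − cell-mass equivalent = 2845 − 1.42 × 687.3 = 1869 kg O₂/d.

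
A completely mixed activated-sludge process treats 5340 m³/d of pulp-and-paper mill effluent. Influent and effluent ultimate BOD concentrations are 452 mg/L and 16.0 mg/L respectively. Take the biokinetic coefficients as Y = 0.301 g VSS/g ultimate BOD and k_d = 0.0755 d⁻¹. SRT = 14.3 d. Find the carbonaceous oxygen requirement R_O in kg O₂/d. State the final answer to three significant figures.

R_O ≈ 1850 kg O₂/d

Y_obs = Y / (1 + k_d θ_c) = 0.301 / (1 + 0.0755 × 14.3) = 0.301 / 2.080 = 0.1447.
ΔS = 452 − 16.0 = 436.0 mg/L, so the substrate removal rate is 5340 × 436.0/1000 = 2328 kg ultimate BOD/d.
P_X = Y_obs·Q·(S₀ − S) = 0.1447 × 2328 = 337.0 kg VSS/d.
R_O = Q·ΔS − 1.42 P_X = 2328 − 478.5 = 1850 kg O₂/d.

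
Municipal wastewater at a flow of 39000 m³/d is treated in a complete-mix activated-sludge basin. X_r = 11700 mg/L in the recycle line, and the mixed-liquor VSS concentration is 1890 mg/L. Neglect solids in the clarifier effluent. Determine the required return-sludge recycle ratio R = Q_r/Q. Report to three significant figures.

Solids balance on the clarifier gives (1+R)X = R·X_r, so R = X/(X_r − X) = 1890 / (11700 − 1890) = 0.1927.

R ≈ 0.193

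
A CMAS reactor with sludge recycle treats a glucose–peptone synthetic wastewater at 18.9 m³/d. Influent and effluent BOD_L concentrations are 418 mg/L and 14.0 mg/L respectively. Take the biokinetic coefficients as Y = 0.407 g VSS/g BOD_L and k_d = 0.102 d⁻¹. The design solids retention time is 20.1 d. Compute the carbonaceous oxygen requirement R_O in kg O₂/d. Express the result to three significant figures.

Observed yield with endogenous decay: Y_obs = Y / (1 + k_d·θ_c) = 0.407 / (1 + 0.102 × 20.1) = 0.407 / 3.050 = 0.1334 g VSS/g BOD_L.
Substrate removed = Q·(S₀ − S) = 18.9 m³/d × (418 − 14.0) g/m³ = 7.64×10^3 g/d = 7.636 kg/d.
P_X = Y_obs·Q·(S₀ − S) = 0.1334 × 7.636 = 1.019 kg VSS/d.
R_O = Q·ΔS − 1.42 P_X = 7.636 − 1.447 = 6.189 kg O₂/d.

R_O ≈ 6.19 kg O₂/d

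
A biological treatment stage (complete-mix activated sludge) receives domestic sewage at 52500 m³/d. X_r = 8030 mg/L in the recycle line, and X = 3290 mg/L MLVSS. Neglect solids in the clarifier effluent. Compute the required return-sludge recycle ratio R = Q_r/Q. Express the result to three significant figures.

Mass balance around the secondary clarifier (neglecting effluent solids): R = X / (X_r − X) = 3290 / (8030 − 3290) = 0.6941.

R ≈ 0.694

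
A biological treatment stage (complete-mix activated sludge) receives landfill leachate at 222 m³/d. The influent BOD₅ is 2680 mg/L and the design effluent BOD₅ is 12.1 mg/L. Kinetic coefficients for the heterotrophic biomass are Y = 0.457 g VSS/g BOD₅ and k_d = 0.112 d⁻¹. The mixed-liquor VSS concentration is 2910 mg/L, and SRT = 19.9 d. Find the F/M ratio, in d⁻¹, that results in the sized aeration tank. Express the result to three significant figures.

F/M ≈ 0.357 d⁻¹

Rearranging the biomass balance for a CMAS with decay, V = Y·Q·ΔS·θ_c / [X·(1+k_d θ_c)] = 0.457 × 222 × (2680 − 12.1) × 19.9 / [2910 × (1 + 0.112 × 19.9)] = 5.39×10^6 / 9396 = 573.3 m³.
F/M = Q·S₀ / (V·X) = 222 × 2680 / (573.3 × 2910) = 0.3566 g BOD₅·(g VSS·d)⁻¹.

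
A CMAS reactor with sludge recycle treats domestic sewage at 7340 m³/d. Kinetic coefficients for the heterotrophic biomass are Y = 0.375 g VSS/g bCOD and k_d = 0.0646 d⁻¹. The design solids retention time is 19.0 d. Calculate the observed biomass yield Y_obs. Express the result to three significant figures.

Observed yield with endogenous decay: Y_obs = Y / (1 + k_d·θ_c) = 0.375 / (1 + 0.0646 × 19.0) = 0.375 / 2.227 = 0.1684 g VSS/g bCOD.

Y_obs ≈ 0.168 g VSS/g bCOD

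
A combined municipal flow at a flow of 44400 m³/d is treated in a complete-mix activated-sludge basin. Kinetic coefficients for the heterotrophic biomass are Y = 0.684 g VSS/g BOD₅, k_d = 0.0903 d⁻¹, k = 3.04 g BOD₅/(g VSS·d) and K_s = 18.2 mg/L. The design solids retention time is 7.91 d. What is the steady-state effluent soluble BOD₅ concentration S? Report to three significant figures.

S ≈ 2.12 mg/L

Effluent substrate depends only on kinetics and SRT: S = K_s(1 + k_d θ_c) / [θ_c(Yk − k_d) − 1] = 18.2 × (1 + 0.0903 × 7.91) / [7.91 × (0.684 × 3.04 − 0.0903) − 1] = 31.20 / 14.73 = 2.118 mg/L.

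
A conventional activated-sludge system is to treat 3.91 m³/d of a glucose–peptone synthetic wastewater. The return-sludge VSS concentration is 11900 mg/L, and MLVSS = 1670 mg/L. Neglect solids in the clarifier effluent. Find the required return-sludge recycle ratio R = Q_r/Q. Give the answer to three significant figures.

Mass balance around the secondary clarifier (neglecting effluent solids): R = X / (X_r − X) = 1670 / (11900 − 1670) = 0.1632.

R ≈ 0.163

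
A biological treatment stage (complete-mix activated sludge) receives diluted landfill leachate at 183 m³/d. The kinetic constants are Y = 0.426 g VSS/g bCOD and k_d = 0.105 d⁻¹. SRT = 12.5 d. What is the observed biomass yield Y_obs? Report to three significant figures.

Observed yield with endogenous decay: Y_obs = Y / (1 + k_d·θ_c) = 0.426 / (1 + 0.105 × 12.5) = 0.426 / 2.312 = 0.1842 g VSS/g bCOD.

Y_obs ≈ 0.184 g VSS/g bCOD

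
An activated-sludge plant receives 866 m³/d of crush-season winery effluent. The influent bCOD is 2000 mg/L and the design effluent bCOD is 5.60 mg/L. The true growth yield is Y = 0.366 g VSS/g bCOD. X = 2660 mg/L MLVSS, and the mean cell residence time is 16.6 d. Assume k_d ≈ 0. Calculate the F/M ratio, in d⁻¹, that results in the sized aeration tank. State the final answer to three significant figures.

V·X = Y·Q·ΔS·θ_c gives V = 0.366 × 866 × (2000 − 5.60) × 16.6 / 2660 = 3945 m³.
F/M = Q·S₀ / (V·X) = 866 × 2000 / (3945 × 2660) = 0.1651 g bCOD·(g VSS·d)⁻¹.

F/M ≈ 0.165 d⁻¹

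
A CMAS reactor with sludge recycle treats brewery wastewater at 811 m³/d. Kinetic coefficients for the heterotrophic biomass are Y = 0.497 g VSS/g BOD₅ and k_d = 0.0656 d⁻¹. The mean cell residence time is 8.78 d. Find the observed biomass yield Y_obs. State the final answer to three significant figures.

Observed yield with endogenous decay: Y_obs = Y / (1 + k_d·θ_c) = 0.497 / (1 + 0.0656 × 8.78) = 0.497 / 1.576 = 0.3154 g VSS/g BOD₅.

Y_obs ≈ 0.315 g VSS/g BOD₅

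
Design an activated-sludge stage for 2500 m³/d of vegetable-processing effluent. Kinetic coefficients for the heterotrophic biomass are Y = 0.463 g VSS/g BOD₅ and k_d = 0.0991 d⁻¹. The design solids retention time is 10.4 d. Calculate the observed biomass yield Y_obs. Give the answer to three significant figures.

Y_obs = Y / (1 + k_d θ_c) = 0.463 / (1 + 0.0991 × 10.4) = 0.463 / 2.031 = 0.2280.

Y_obs ≈ 0.228 g VSS/g BOD₅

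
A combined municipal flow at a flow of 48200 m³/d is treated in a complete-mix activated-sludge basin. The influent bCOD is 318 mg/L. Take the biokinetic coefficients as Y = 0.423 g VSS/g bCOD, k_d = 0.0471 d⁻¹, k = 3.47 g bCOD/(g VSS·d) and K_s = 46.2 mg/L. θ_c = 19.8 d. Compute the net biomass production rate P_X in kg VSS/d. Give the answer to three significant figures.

From the Monod/SRT balance for a CMAS, S = K_s·(1+k_d θ_c)/[θ_c·(Y k − k_d) − 1] = 46.2 × (1 + 0.0471 × 19.8) / [19.8 × (0.423 × 3.47 − 0.0471) − 1] = 89.29 / 27.13 = 3.291 mg/L.
Y_obs = Y / (1 + k_d θ_c) = 0.423 / (1 + 0.0471 × 19.8) = 0.423 / 1.933 = 0.2189.
Substrate removed = Q·(S₀ − S) = 48200 m³/d × (318 − 3.29) g/m³ = 1.52×10^7 g/d = 15169 kg/d.
So the net sludge growth is P_X = 0.2189 × 15169 = 3320 kg VSS/d.

P_X ≈ 3320 kg VSS/d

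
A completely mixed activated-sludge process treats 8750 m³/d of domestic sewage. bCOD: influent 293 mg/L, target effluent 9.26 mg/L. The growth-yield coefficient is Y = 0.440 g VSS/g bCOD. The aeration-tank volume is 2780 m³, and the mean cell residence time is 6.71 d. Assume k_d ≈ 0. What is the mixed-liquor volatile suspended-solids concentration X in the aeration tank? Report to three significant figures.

X ≈ 2640 mg/L

X = Y·Q·ΔS·θ_c / V = 0.440 × 8750 × (293 − 9.26) × 6.71 / 2780 = 2637 mg/L.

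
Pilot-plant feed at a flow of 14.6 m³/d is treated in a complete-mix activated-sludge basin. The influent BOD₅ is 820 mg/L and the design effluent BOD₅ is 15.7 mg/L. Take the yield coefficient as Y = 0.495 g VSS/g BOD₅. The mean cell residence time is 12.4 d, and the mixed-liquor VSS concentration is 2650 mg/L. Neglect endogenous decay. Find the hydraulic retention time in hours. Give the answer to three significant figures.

With k_d = 0 the design equation reduces to V = Y Q (S₀−S) θ_c / X = 0.495 × 14.6 × (820 − 15.7) × 12.4 / 2650 = 27.20 m³.
Hydraulic retention time τ = V/Q = 27.20 / 14.6 = 1.863 d = 44.71 h.

τ ≈ 44.7 h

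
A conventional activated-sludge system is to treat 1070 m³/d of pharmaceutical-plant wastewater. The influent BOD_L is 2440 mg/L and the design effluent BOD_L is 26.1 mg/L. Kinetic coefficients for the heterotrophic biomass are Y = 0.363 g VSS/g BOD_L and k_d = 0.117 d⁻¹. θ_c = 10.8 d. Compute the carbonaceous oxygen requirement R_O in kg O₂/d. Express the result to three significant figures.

R_O ≈ 1990 kg O₂/d

Y_obs = Y / (1 + k_d θ_c) = 0.363 / (1 + 0.117 × 10.8) = 0.363 / 2.264 = 0.1604.
ΔS = 2440 − 26.1 = 2414 mg/L, so the substrate removal rate is 1070 × 2414/1000 = 2583 kg BOD_L/d.
Biomass synthesised: P_X = Y_obs × 2583 = 414.2 kg VSS/d.
R_O = Q·ΔS − 1.42 P_X = 2583 − 588.2 = 1995 kg O₂/d.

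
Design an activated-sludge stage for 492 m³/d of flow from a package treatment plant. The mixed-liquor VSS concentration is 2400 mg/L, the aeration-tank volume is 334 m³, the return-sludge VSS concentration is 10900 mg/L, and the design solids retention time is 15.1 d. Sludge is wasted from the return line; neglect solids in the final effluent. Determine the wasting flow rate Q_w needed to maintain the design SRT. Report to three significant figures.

Q_w ≈ 4.87 m³/d

Wasting from the return line (neglecting effluent solids): Q_w = V·X / (θ_c·X_r) = 334.0 × 2400 / (15.1 × 10900) = 4.870 m³/d.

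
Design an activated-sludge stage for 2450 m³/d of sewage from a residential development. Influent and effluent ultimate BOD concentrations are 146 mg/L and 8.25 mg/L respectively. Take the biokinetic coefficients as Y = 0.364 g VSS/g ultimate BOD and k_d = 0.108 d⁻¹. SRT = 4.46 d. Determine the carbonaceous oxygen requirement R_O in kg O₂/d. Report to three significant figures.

Y_obs = Y / (1 + k_d θ_c) = 0.364 / (1 + 0.108 × 4.46) = 0.364 / 1.482 = 0.2457.
ΔS = 146 − 8.25 = 137.8 mg/L, so the substrate removal rate is 2450 × 137.8/1000 = 337.5 kg ultimate BOD/d.
P_X = Y_obs·Q·(S₀ − S) = 0.2457 × 337.5 = 82.91 kg VSS/d.
R_O = Q·ΔS − 1.42 P_X = 337.5 − 117.7 = 219.8 kg O₂/d.

R_O ≈ 220 kg O₂/d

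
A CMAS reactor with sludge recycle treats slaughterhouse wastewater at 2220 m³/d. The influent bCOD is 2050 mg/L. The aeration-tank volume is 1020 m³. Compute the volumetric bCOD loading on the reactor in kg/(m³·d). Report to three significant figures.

L_v ≈ 4.46 kg bCOD/(m³·d)

Applied bCOD load per unit volume = Q·S₀/V = (2220 × 2050/1000)/1020 = 4.462 kg bCOD·m⁻³·d⁻¹.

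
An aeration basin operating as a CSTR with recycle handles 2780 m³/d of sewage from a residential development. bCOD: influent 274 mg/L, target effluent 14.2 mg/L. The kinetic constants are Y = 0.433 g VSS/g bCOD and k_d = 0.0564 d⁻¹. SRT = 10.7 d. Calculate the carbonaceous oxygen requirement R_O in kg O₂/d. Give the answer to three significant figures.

Observed yield with endogenous decay: Y_obs = Y / (1 + k_d·θ_c) = 0.433 / (1 + 0.0564 × 10.7) = 0.433 / 1.603 = 0.2700 g VSS/g bCOD.
ΔS = 274 − 14.2 = 259.8 mg/L, so the substrate removal rate is 2780 × 259.8/1000 = 722.2 kg bCOD/d.
Biomass synthesised: P_X = Y_obs × 722.2 = 195.0 kg VSS/d.
R_O = Q·ΔS − 1.42 P_X = 722.2 − 276.9 = 445.3 kg O₂/d.

R_O ≈ 445 kg O₂/d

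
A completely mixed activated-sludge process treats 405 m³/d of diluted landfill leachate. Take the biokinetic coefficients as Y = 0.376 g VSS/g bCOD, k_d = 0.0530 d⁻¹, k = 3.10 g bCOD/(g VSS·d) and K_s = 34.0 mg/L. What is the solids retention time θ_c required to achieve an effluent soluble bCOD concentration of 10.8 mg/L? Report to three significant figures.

From 1/θ_c = Y·k·S/(K_s + S) − k_d: Y·k·S/(K_s+S) = 0.376 × 3.10 × 10.8 / (34.0 + 10.8) = 0.2810 d⁻¹.
1/θ_c = 0.2810 − 0.0530 = 0.2280 d⁻¹, so θ_c = 4.386 d.

θ_c ≈ 4.39 d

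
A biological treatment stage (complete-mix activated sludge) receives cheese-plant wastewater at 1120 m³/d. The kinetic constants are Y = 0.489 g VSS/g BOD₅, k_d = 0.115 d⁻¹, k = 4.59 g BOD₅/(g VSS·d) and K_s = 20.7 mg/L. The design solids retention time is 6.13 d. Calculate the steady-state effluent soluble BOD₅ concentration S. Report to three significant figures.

S ≈ 2.93 mg/L

Effluent substrate depends only on kinetics and SRT: S = K_s(1 + k_d θ_c) / [θ_c(Yk − k_d) − 1] = 20.7 × (1 + 0.115 × 6.13) / [6.13 × (0.489 × 4.59 − 0.115) − 1] = 35.29 / 12.05 = 2.928 mg/L.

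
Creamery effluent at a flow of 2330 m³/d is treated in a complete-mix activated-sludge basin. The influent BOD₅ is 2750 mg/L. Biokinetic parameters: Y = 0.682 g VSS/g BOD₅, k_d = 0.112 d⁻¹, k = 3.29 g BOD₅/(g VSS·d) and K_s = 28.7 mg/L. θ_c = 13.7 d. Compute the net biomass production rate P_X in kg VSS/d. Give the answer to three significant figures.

For a completely mixed reactor with recycle the Lawrence–McCarty relation gives S = K_s·(1 + k_d·θ_c) / [θ_c·(Y·k − k_d) − 1] = 28.7 × (1 + 0.112 × 13.7) / [13.7 × (0.682 × 3.29 − 0.112) − 1] = 72.74 / 28.21 = 2.579 mg/L.
Y_obs = Y / (1 + k_d θ_c) = 0.682 / (1 + 0.112 × 13.7) = 0.682 / 2.534 = 0.2691.
Q·(S₀ − S) = 2330 × (2750 − 2.58) × 10⁻³ = 6401 kg/d removed.
So the net sludge growth is P_X = 0.2691 × 6401 = 1723 kg VSS/d.

P_X ≈ 1720 kg VSS/d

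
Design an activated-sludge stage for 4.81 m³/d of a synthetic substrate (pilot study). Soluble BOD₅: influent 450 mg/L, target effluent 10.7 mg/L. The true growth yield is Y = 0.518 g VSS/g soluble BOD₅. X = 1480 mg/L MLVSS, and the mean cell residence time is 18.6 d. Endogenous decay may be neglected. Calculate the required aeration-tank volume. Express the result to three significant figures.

Biomass mass balance (decay neglected): V·X = Y·Q·(S₀ − S)·θ_c, so V = 0.518 × 4.81 × (450 − 10.7) × 18.6 / 1480 = 13.76 m³.

V ≈ 13.8 m³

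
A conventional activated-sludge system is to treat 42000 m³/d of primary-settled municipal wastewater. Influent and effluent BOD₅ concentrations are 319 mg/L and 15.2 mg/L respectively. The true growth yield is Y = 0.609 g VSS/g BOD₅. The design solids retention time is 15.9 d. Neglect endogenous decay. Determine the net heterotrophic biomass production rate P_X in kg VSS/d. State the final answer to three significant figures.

P_X ≈ 7770 kg VSS/d

With endogenous decay neglected, the observed yield equals the true yield: Y_obs = Y = 0.609 g VSS/g BOD₅.
ΔS = 319 − 15.2 = 303.8 mg/L, so the substrate removal rate is 42000 × 303.8/1000 = 12760 kg BOD₅/d.
Net biomass production P_X = Y_obs × Q·(S₀ − S) = 0.6090 × 12760 = 7771 kg VSS/d.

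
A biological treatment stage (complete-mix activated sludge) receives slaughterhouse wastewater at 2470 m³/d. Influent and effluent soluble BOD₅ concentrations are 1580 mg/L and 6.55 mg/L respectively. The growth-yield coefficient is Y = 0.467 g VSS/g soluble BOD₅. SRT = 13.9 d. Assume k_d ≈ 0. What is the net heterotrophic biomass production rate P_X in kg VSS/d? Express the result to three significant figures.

P_X ≈ 1810 kg VSS/d

Since k_d ≈ 0, Y_obs = Y = 0.467 g VSS/g soluble BOD₅.
ΔS = 1580 − 6.55 = 1573 mg/L, so the substrate removal rate is 2470 × 1573/1000 = 3886 kg soluble BOD₅/d.
Net biomass production P_X = Y_obs × Q·(S₀ − S) = 0.4670 × 3886 = 1815 kg VSS/d.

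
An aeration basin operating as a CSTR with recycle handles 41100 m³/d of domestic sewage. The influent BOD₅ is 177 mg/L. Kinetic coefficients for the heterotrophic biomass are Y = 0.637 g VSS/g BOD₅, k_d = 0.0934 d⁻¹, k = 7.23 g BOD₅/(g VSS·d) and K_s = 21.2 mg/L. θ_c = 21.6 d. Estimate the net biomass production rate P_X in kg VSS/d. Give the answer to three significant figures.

P_X ≈ 1530 kg VSS/d

Effluent substrate depends only on kinetics and SRT: S = K_s(1 + k_d θ_c) / [θ_c(Yk − k_d) − 1] = 21.2 × (1 + 0.0934 × 21.6) / [21.6 × (0.637 × 7.23 − 0.0934) − 1] = 63.97 / 96.46 = 0.6632 mg/L.
Observed yield with endogenous decay: Y_obs = Y / (1 + k_d·θ_c) = 0.637 / (1 + 0.0934 × 21.6) = 0.637 / 3.017 = 0.2111 g VSS/g BOD₅.
Mass of BOD₅ removed per day: Q(S₀ − S) = 41100 × 176.3 g/m³ = 7247 kg/d.
So the net sludge growth is P_X = 0.2111 × 7247 = 1530 kg VSS/d.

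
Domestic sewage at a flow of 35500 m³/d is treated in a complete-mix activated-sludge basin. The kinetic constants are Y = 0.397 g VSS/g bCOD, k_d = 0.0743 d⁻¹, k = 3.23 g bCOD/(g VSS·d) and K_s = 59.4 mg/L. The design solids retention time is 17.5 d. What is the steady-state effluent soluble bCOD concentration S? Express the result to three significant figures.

S ≈ 6.78 mg/L

Effluent substrate depends only on kinetics and SRT: S = K_s(1 + k_d θ_c) / [θ_c(Yk − k_d) − 1] = 59.4 × (1 + 0.0743 × 17.5) / [17.5 × (0.397 × 3.23 − 0.0743) − 1] = 136.6 / 20.14 = 6.784 mg/L.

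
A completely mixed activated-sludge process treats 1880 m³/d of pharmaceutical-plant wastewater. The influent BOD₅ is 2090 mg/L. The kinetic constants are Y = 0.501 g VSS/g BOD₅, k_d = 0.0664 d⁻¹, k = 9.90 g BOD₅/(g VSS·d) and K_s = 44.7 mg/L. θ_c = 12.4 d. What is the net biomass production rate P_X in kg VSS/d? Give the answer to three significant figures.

Effluent substrate depends only on kinetics and SRT: S = K_s(1 + k_d θ_c) / [θ_c(Yk − k_d) − 1] = 44.7 × (1 + 0.0664 × 12.4) / [12.4 × (0.501 × 9.90 − 0.0664) − 1] = 81.50 / 59.68 = 1.366 mg/L.
The observed yield is Y_obs = Y/(1 + k_d·θ_c) = 0.501 / (1 + 0.0664 × 12.4) = 0.501 / 1.823 = 0.2748 g VSS per g BOD₅ removed.
Mass of BOD₅ removed per day: Q(S₀ − S) = 1880 × 2089 g/m³ = 3927 kg/d.
P_X = Y_obs · Q(S₀ − S) = 0.2748 × 3927 = 1079 kg VSS/d.

P_X ≈ 1080 kg VSS/d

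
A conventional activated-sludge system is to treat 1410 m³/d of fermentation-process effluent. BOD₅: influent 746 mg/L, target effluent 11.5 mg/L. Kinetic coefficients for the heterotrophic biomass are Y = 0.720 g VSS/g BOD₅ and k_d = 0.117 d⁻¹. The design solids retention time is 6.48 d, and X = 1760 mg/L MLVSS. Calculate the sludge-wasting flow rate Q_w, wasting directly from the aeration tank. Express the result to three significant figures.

Q_w ≈ 241 m³/d

Rearranging the biomass balance for a CMAS with decay, V = Y·Q·ΔS·θ_c / [X·(1+k_d θ_c)] = 0.720 × 1410 × (746 − 11.5) × 6.48 / [1760 × (1 + 0.117 × 6.48)] = 4.83×10^6 / 3094 = 1562 m³.
Wasting from the aeration tank: Q_w = V / θ_c = 1562 / 6.48 = 241.0 m³/d.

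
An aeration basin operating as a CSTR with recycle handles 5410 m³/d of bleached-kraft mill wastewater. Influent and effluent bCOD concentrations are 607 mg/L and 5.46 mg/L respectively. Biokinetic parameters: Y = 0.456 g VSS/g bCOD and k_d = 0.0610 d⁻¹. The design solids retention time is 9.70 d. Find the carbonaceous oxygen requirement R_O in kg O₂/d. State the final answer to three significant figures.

R_O ≈ 1930 kg O₂/d

Y_obs = Y / (1 + k_d θ_c) = 0.456 / (1 + 0.0610 × 9.70) = 0.456 / 1.592 = 0.2865.
Q·(S₀ − S) = 5410 × (607 − 5.46) × 10⁻³ = 3254 kg/d removed.
Biomass synthesised: P_X = Y_obs × 3254 = 932.3 kg VSS/d.
Carbonaceous O₂ demand = substrate oxidised − cell-mass equivalent = 3254 − 1.42 × 932.3 = 1930 kg O₂/d.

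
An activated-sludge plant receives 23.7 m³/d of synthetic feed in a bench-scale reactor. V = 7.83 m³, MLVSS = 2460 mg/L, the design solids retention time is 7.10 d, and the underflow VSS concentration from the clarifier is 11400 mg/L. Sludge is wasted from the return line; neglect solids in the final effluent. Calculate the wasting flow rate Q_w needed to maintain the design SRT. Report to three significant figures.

Q_w ≈ 0.238 m³/d

θ_c = V·X/(Q_w·X_r) when wasting from the recycle, so Q_w = V·X/(θ_c·X_r) = 7.830 × 2460 / (7.10 × 11400) = 0.2380 m³/d.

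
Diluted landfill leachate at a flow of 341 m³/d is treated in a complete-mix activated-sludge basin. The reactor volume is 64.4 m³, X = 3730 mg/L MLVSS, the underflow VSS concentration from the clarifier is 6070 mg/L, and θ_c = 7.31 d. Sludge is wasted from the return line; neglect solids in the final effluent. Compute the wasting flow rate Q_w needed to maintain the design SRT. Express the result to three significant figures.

Wasting from the return line (neglecting effluent solids): Q_w = V·X / (θ_c·X_r) = 64.40 × 3730 / (7.31 × 6070) = 5.414 m³/d.

Q_w ≈ 5.41 m³/d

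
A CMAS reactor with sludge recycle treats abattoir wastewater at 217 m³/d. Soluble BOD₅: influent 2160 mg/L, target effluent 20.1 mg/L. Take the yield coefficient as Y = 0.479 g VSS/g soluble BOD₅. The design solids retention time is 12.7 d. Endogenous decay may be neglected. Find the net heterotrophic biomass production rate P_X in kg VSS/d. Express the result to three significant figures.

P_X ≈ 222 kg VSS/d

Since k_d ≈ 0, Y_obs = Y = 0.479 g VSS/g soluble BOD₅.
Q·(S₀ − S) = 217 × (2160 − 20.1) × 10⁻³ = 464.4 kg/d removed.
So the net sludge growth is P_X = 0.4790 × 464.4 = 222.4 kg VSS/d.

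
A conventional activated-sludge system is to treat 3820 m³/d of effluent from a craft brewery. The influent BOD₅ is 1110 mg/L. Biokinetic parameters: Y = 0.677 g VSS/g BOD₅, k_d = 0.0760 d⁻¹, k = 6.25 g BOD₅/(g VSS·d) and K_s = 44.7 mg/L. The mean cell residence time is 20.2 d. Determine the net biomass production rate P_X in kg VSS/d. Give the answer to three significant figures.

P_X ≈ 1130 kg VSS/d

For a completely mixed reactor with recycle the Lawrence–McCarty relation gives S = K_s·(1 + k_d·θ_c) / [θ_c·(Y·k − k_d) − 1] = 44.7 × (1 + 0.0760 × 20.2) / [20.2 × (0.677 × 6.25 − 0.0760) − 1] = 113.3 / 82.94 = 1.366 mg/L.
The observed yield is Y_obs = Y/(1 + k_d·θ_c) = 0.677 / (1 + 0.0760 × 20.2) = 0.677 / 2.535 = 0.2670 g VSS per g BOD₅ removed.
Mass of BOD₅ removed per day: Q(S₀ − S) = 3820 × 1109 g/m³ = 4235 kg/d.
Biomass produced: P_X = Y_obs·Q·ΔS = 0.2670 × 4235 ≈ 1131 kg VSS/d.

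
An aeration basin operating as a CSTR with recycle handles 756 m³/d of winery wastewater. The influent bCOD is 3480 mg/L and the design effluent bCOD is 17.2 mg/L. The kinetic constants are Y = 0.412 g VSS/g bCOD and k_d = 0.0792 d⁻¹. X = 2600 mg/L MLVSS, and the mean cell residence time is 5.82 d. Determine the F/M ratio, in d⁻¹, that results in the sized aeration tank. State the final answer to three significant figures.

Steady-state biomass mass balance: V·X·(1 + k_d·θ_c) = Y·Q·(S₀ − S)·θ_c, so V = 0.412 × 756 × (3480 − 17.2) × 5.82 / [2600 × (1 + 0.0792 × 5.82)] = 6.28×10^6 / 3798 = 1653 m³.
Food-to-microorganism ratio F/M = Q S₀ / (V X) = 756 × 3480 / (1653 × 2600) = 0.6123 d⁻¹.

F/M ≈ 0.612 d⁻¹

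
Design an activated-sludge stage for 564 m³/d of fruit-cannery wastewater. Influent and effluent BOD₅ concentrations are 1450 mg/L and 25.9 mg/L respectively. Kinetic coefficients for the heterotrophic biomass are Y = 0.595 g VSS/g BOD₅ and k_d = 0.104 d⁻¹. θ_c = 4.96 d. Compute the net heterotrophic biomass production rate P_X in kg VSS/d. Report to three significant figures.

The observed yield is Y_obs = Y/(1 + k_d·θ_c) = 0.595 / (1 + 0.104 × 4.96) = 0.595 / 1.516 = 0.3925 g VSS per g BOD₅ removed.
Q·(S₀ − S) = 564 × (1450 − 25.9) × 10⁻³ = 803.2 kg/d removed.
Biomass produced: P_X = Y_obs·Q·ΔS = 0.3925 × 803.2 ≈ 315.3 kg VSS/d.

P_X ≈ 315 kg VSS/d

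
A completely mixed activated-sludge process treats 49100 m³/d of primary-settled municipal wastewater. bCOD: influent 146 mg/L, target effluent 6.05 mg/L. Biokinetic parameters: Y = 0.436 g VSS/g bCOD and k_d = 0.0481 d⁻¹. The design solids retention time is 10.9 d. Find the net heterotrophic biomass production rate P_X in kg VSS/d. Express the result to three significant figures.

P_X ≈ 1970 kg VSS/d

Correct the yield for decay: Y_obs = Y/(1 + k_d θ_c) = 0.436 / (1 + 0.0481 × 10.9) = 0.436 / 1.524 = 0.2860.
Mass of bCOD removed per day: Q(S₀ − S) = 49100 × 139.9 g/m³ = 6872 kg/d.
Biomass produced: P_X = Y_obs·Q·ΔS = 0.2860 × 6872 ≈ 1966 kg VSS/d.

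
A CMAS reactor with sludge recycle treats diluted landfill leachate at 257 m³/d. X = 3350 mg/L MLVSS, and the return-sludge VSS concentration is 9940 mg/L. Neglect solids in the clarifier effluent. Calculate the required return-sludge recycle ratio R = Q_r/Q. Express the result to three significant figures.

R = Q_r/Q = X/(X_r − X) = 3350 / (9940 − 3350) = 0.5083.

R ≈ 0.508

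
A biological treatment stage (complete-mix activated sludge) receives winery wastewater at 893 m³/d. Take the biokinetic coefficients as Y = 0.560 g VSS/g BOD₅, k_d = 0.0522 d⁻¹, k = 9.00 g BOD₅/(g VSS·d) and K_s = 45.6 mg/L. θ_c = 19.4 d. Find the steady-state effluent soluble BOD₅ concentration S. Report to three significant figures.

S ≈ 0.958 mg/L

From the Monod/SRT balance for a CMAS, S = K_s·(1+k_d θ_c)/[θ_c·(Y k − k_d) − 1] = 45.6 × (1 + 0.0522 × 19.4) / [19.4 × (0.560 × 9.00 − 0.0522) − 1] = 91.78 / 95.76 = 0.9584 mg/L.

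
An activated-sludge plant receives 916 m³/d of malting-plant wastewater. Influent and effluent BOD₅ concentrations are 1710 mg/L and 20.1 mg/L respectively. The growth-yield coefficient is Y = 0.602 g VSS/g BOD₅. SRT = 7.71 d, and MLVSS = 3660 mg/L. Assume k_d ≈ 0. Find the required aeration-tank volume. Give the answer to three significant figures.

V·X = Y·Q·ΔS·θ_c gives V = 0.602 × 916 × (1710 − 20.1) × 7.71 / 3660 = 1963 m³.

V ≈ 1960 m³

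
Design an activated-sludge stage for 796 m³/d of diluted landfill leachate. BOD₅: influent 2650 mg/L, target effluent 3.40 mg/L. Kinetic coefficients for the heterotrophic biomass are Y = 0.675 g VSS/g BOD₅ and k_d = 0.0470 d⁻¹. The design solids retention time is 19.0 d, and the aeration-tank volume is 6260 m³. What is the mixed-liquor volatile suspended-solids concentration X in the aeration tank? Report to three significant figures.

X ≈ 2280 mg/L

X = Y·Q·ΔS·θ_c / [V·(1 + k_d θ_c)] = 0.675 × 796 × (2650 − 3.40) × 19.0 / [6260 × (1 + 0.0470 × 19.0)] = 2280 mg/L.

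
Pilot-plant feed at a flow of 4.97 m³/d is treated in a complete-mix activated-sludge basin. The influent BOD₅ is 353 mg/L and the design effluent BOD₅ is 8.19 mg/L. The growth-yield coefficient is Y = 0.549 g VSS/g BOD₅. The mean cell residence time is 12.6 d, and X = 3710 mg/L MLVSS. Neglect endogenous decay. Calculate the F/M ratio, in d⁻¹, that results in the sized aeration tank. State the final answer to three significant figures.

F/M ≈ 0.148 d⁻¹

V·X = Y·Q·ΔS·θ_c gives V = 0.549 × 4.97 × (353 − 8.19) × 12.6 / 3710 = 3.195 m³.
Food-to-microorganism ratio F/M = Q S₀ / (V X) = 4.97 × 353 / (3.195 × 3710) = 0.1480 d⁻¹.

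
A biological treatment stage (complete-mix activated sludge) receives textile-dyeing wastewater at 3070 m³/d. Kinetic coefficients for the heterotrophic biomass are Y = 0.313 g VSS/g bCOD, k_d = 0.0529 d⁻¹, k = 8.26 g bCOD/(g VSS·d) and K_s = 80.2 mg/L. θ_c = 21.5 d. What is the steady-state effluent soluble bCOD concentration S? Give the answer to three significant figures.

For a completely mixed reactor with recycle the Lawrence–McCarty relation gives S = K_s·(1 + k_d·θ_c) / [θ_c·(Y·k − k_d) − 1] = 80.2 × (1 + 0.0529 × 21.5) / [21.5 × (0.313 × 8.26 − 0.0529) − 1] = 171.4 / 53.45 = 3.207 mg/L.

S ≈ 3.21 mg/L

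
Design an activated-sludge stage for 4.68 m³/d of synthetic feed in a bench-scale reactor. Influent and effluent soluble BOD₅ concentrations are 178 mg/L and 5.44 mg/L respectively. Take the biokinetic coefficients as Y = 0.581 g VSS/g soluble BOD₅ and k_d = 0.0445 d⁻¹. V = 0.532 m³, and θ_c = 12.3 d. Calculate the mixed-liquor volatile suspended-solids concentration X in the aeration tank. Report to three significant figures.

X = Y·Q·ΔS·θ_c / [V·(1 + k_d θ_c)] = 0.581 × 4.68 × (178 − 5.44) × 12.3 / [0.532 × (1 + 0.0445 × 12.3)] = 7011 mg/L.

X ≈ 7010 mg/L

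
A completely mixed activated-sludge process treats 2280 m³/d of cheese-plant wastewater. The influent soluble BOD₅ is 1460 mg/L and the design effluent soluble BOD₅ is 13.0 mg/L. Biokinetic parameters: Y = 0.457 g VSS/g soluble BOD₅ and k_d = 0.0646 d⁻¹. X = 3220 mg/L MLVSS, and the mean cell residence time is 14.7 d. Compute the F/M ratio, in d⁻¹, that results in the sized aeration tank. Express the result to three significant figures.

Rearranging the biomass balance for a CMAS with decay, V = Y·Q·ΔS·θ_c / [X·(1+k_d θ_c)] = 0.457 × 2280 × (1460 − 13.0) × 14.7 / [3220 × (1 + 0.0646 × 14.7)] = 2.22×10^7 / 6278 = 3530 m³.
Food-to-microorganism ratio F/M = Q S₀ / (V X) = 2280 × 1460 / (3530 × 3220) = 0.2928 d⁻¹.

F/M ≈ 0.293 d⁻¹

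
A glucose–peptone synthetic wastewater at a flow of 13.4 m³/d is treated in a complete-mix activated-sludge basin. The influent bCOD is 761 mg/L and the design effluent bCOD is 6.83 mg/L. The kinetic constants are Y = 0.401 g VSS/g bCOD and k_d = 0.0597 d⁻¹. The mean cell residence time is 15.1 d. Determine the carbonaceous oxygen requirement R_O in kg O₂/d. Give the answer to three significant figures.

R_O ≈ 7.08 kg O₂/d

Correct the yield for decay: Y_obs = Y/(1 + k_d θ_c) = 0.401 / (1 + 0.0597 × 15.1) = 0.401 / 1.901 = 0.2109.
Substrate removed = Q·(S₀ − S) = 13.4 m³/d × (761 − 6.83) g/m³ = 1.01×10^4 g/d = 10.11 kg/d.
P_X = Y_obs·Q·(S₀ − S) = 0.2109 × 10.11 = 2.131 kg VSS/d.
R_O = Q·ΔS − 1.42 P_X = 10.11 − 3.026 = 7.080 kg O₂/d.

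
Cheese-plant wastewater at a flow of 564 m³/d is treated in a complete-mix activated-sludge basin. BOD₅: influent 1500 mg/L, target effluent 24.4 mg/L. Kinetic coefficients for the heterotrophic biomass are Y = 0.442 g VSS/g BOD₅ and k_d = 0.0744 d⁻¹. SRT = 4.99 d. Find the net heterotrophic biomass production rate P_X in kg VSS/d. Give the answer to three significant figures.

P_X ≈ 268 kg VSS/d

Observed yield with endogenous decay: Y_obs = Y / (1 + k_d·θ_c) = 0.442 / (1 + 0.0744 × 4.99) = 0.442 / 1.371 = 0.3223 g VSS/g BOD₅.
Mass of BOD₅ removed per day: Q(S₀ − S) = 564 × 1476 g/m³ = 832.2 kg/d.
P_X = Y_obs · Q(S₀ − S) = 0.3223 × 832.2 = 268.3 kg VSS/d.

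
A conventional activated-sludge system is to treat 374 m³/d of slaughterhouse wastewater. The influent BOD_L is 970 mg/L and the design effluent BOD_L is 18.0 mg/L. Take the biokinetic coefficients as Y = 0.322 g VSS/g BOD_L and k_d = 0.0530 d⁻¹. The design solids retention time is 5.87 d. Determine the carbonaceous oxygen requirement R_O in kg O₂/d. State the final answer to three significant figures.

Y_obs = Y / (1 + k_d θ_c) = 0.322 / (1 + 0.0530 × 5.87) = 0.322 / 1.311 = 0.2456.
Q·(S₀ − S) = 374 × (970 − 18.0) × 10⁻³ = 356.0 kg/d removed.
Biomass synthesised: P_X = Y_obs × 356.0 = 87.44 kg VSS/d.
R_O = Q·ΔS − 1.42 P_X = 356.0 − 124.2 = 231.9 kg O₂/d.

R_O ≈ 232 kg O₂/d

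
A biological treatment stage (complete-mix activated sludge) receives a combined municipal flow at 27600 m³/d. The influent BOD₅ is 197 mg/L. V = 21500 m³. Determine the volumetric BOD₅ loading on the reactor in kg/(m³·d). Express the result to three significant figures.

Applied BOD₅ load per unit volume = Q·S₀/V = (27600 × 197/1000)/21500 = 0.2529 kg BOD₅·m⁻³·d⁻¹.

L_v ≈ 0.253 kg BOD₅/(m³·d)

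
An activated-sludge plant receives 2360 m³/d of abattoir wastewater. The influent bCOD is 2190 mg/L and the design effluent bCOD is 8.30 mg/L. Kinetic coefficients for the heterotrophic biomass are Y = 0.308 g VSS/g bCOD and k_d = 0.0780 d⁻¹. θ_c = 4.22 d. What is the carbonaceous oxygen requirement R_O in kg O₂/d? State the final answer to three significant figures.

The observed yield is Y_obs = Y/(1 + k_d·θ_c) = 0.308 / (1 + 0.0780 × 4.22) = 0.308 / 1.329 = 0.2317 g VSS per g bCOD removed.
Substrate removed = Q·(S₀ − S) = 2360 m³/d × (2190 − 8.30) g/m³ = 5.15×10^6 g/d = 5149 kg/d.
Biomass synthesised: P_X = Y_obs × 5149 = 1193 kg VSS/d.
R_O = Q·(S₀ − S) − 1.42·P_X = 5149 − 1.42 × 1193 = 3455 kg O₂/d.

R_O ≈ 3450 kg O₂/d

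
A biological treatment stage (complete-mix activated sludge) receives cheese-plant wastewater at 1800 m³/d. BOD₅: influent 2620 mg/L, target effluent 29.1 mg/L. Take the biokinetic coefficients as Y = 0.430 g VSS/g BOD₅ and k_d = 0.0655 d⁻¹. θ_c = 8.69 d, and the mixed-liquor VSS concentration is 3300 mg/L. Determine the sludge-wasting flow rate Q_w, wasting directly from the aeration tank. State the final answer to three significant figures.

Q_w ≈ 387 m³/d

Rearranging the biomass balance for a CMAS with decay, V = Y·Q·ΔS·θ_c / [X·(1+k_d θ_c)] = 0.430 × 1800 × (2620 − 29.1) × 8.69 / [3300 × (1 + 0.0655 × 8.69)] = 1.74×10^7 / 5178 = 3365 m³.
For wasting at MLVSS concentration, Q_w = V/θ_c = 3365/8.69 = 387.3 m³/d.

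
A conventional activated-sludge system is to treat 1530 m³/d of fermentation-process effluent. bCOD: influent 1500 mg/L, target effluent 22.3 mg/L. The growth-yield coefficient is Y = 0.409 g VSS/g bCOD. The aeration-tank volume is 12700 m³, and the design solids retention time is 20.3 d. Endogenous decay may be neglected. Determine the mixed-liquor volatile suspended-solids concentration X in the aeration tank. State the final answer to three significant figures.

X ≈ 1480 mg/L

X = Y·Q·ΔS·θ_c / V = 0.409 × 1530 × (1500 − 22.3) × 20.3 / 12700 = 1478 mg/L.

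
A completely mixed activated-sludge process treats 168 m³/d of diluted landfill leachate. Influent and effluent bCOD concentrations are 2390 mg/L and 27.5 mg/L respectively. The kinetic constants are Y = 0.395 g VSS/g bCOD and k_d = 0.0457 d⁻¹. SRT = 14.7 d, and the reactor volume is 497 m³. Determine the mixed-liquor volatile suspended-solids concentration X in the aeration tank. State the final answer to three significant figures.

Solving the biomass balance for X: X = Y Q (S₀−S) θ_c / [V (1+k_d θ_c)] = 0.395 × 168 × (2390 − 27.5) × 14.7 / [497 × (1 + 0.0457 × 14.7)] = 2774 mg/L.

X ≈ 2770 mg/L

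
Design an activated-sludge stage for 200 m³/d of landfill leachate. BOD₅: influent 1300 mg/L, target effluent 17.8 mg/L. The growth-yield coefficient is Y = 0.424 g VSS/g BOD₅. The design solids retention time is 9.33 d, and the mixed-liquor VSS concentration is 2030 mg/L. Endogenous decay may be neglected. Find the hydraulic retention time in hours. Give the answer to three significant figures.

τ ≈ 60.0 h

Biomass mass balance (decay neglected): V·X = Y·Q·(S₀ − S)·θ_c, so V = 0.424 × 200 × (1300 − 17.8) × 9.33 / 2030 = 499.7 m³.
Hydraulic retention time τ = V/Q = 499.7 / 200 = 2.499 d = 59.97 h.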